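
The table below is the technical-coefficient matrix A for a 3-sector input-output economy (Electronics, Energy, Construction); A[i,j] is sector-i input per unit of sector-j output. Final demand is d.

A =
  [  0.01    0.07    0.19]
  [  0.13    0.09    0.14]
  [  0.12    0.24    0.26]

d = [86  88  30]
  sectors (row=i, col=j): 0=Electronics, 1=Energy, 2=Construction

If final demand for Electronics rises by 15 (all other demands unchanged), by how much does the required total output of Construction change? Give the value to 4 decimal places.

3.5169

Form M = I − A:
  [  0.99   -0.07   -0.19]
  [ -0.13    0.91   -0.14]
  [ -0.12   -0.24    0.74]
Leontief inverse L = M⁻¹:
  [  1.0684    0.1627    0.3051]
  [  0.1887    1.1853    0.2727]
  [  0.2345    0.4108    1.4893]
Total output x = L · d:
  x_0 = 1.0684·86 + 0.1627·88 + 0.3051·30 = 115.3526
  x_1 = 0.1887·86 + 1.1853·88 + 0.2727·30 = 128.7197
  x_2 = 0.2345·86 + 0.4108·88 + 1.4893·30 = 100.9933
Δx_2 = L[2,0] · Δd_0 = 0.2345 · 15 = 3.5169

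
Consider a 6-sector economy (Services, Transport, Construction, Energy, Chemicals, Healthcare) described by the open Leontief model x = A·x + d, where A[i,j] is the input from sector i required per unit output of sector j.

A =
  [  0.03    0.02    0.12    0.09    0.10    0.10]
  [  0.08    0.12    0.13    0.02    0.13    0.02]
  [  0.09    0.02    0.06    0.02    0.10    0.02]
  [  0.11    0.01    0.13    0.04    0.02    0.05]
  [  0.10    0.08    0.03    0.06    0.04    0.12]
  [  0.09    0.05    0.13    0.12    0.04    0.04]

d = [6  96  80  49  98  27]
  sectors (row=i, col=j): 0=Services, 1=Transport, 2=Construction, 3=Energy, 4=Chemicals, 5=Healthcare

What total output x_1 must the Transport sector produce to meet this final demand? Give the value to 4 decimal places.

Form M = I − A:
  [  0.97   -0.02   -0.12   -0.09   -0.10   -0.10]
  [ -0.08    0.88   -0.13   -0.02   -0.13   -0.02]
  [ -0.09   -0.02    0.94   -0.02   -0.10   -0.02]
  [ -0.11   -0.01   -0.13    0.96   -0.02   -0.05]
  [ -0.10   -0.08   -0.03   -0.06    0.96   -0.12]
  [ -0.09   -0.05   -0.13   -0.12   -0.04    0.96]
Leontief inverse L = M⁻¹:
  [  1.0973    0.0527    0.1910    0.1355    0.1502    0.1452]
  [  0.1500    1.1674    0.2059    0.0642    0.1995    0.0725]
  [  0.1319    0.0446    1.1065    0.0522    0.1385    0.0578]
  [  0.1566    0.0309    0.1869    1.0756    0.0659    0.0851]
  [  0.1601    0.1162    0.1091    0.1086    1.0945    0.1638]
  [  0.1548    0.0805    0.2064    0.1621    0.0971    1.0843]
Total output x = L · d:
  x_0 = 1.0973·6 + 0.0527·96 + 0.1910·80 + 0.1355·49 + 0.1502·98 + 0.1452·27 = 52.2056
  x_1 = 0.1500·6 + 1.1674·96 + 0.2059·80 + 0.0642·49 + 0.1995·98 + 0.0725·27 = 154.1003
  x_2 = 0.1319·6 + 0.0446·96 + 1.1065·80 + 0.0522·49 + 0.1385·98 + 0.0578·27 = 111.2868
  x_3 = 0.1566·6 + 0.0309·96 + 0.1869·80 + 1.0756·49 + 0.0659·98 + 0.0851·27 = 80.3154
  x_4 = 0.1601·6 + 0.1162·96 + 0.1091·80 + 0.1086·49 + 1.0945·98 + 0.1638·27 = 137.8478
  x_5 = 0.1548·6 + 0.0805·96 + 0.2064·80 + 0.1621·49 + 0.0971·98 + 1.0843·27 = 71.8985

154.1003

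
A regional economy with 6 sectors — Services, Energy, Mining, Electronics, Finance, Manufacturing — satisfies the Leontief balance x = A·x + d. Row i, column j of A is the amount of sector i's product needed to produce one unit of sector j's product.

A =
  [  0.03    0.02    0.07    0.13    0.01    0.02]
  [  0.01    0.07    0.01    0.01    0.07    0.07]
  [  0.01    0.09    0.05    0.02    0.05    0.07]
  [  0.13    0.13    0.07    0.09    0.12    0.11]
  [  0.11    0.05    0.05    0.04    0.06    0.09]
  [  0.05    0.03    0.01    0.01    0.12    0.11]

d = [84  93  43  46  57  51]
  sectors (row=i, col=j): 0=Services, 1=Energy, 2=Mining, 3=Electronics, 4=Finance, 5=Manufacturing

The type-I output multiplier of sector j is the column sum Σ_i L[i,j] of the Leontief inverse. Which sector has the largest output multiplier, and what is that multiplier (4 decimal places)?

Manufacturing (1.7440)

Form M = I − A:
  [  0.97   -0.02   -0.07   -0.13   -0.01   -0.02]
  [ -0.01    0.93   -0.01   -0.01   -0.07   -0.07]
  [ -0.01   -0.09    0.95   -0.02   -0.05   -0.07]
  [ -0.13   -0.13   -0.07    0.91   -0.12   -0.11]
  [ -0.11   -0.05   -0.05   -0.04    0.94   -0.09]
  [ -0.05   -0.03   -0.01   -0.01   -0.12    0.89]
Leontief inverse L = M⁻¹:
  [  1.0622    0.0584    0.0936    0.1572    0.0484    0.0602]
  [  0.0308    1.0897    0.0216    0.0223    0.0983    0.1008]
  [  0.0317    0.1163    1.0642    0.0340    0.0835    0.1062]
  [  0.1875    0.1907    0.1120    1.1407    0.1918    0.1884]
  [  0.1435    0.0844    0.0763    0.0731    1.1024    0.1364]
  [  0.0825    0.0548    0.0295    0.0326    0.1578    1.1521]
Total output x = L · d:
  x_0 = 1.0622·84 + 0.0584·93 + 0.0936·43 + 0.1572·46 + 0.0484·57 + 0.0602·51 = 111.7389
  x_1 = 0.0308·84 + 1.0897·93 + 0.0216·43 + 0.0223·46 + 0.0983·57 + 0.1008·51 = 116.6260
  x_2 = 0.0317·84 + 0.1163·93 + 1.0642·43 + 0.0340·46 + 0.0835·57 + 0.1062·51 = 70.9844
  x_3 = 0.1875·84 + 0.1907·93 + 0.1120·43 + 1.1407·46 + 0.1918·57 + 0.1884·51 = 111.3152
  x_4 = 0.1435·84 + 0.0844·93 + 0.0763·43 + 0.0731·46 + 1.1024·57 + 0.1364·51 = 96.3339
  x_5 = 0.0825·84 + 0.0548·93 + 0.0295·43 + 0.0326·46 + 0.1578·57 + 1.1521·51 = 82.5492
Output multipliers (column sums of L):
  Services: 1.5381
  Energy: 1.5943
  Mining: 1.3972
  Electronics: 1.4600
  Finance: 1.6823
  Manufacturing: 1.7440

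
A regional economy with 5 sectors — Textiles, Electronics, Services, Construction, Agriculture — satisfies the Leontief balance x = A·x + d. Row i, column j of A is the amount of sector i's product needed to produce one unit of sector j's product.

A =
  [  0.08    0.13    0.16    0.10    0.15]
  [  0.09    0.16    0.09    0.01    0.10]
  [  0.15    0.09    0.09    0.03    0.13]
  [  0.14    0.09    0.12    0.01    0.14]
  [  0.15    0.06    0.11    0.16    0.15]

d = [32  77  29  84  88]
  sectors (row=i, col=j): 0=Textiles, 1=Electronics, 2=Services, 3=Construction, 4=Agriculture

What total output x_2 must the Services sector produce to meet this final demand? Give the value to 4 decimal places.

Form M = I − A:
  [  0.92   -0.13   -0.16   -0.10   -0.15]
  [ -0.09    0.84   -0.09   -0.01   -0.10]
  [ -0.15   -0.09    0.91   -0.03   -0.13]
  [ -0.14   -0.09   -0.12    0.99   -0.14]
  [ -0.15   -0.06   -0.11   -0.16    0.85]
Leontief inverse L = M⁻¹:
  [  1.2474    0.2706    0.3114    0.1917    0.3312]
  [  0.2055    1.2681    0.1993    0.0765    0.2285]
  [  0.2811    0.2058    1.2172    0.1124    0.2785]
  [  0.2748    0.2072    0.2483    1.0945    0.2911]
  [  0.3227    0.2029    0.2733    0.2598    1.3419]
Total output x = L · d:
  x_0 = 1.2474·32 + 0.2706·77 + 0.3114·29 + 0.1917·84 + 0.3312·88 = 115.0246
  x_1 = 0.2055·32 + 1.2681·77 + 0.1993·29 + 0.0765·84 + 0.2285·88 = 136.5400
  x_2 = 0.2811·32 + 0.2058·77 + 1.2172·29 + 0.1124·84 + 0.2785·88 = 94.0874
  x_3 = 0.2748·32 + 0.2072·77 + 0.2483·29 + 1.0945·84 + 0.2911·88 = 149.5074
  x_4 = 0.3227·32 + 0.2029·77 + 0.2733·29 + 0.2598·84 + 1.3419·88 = 173.7846

94.0874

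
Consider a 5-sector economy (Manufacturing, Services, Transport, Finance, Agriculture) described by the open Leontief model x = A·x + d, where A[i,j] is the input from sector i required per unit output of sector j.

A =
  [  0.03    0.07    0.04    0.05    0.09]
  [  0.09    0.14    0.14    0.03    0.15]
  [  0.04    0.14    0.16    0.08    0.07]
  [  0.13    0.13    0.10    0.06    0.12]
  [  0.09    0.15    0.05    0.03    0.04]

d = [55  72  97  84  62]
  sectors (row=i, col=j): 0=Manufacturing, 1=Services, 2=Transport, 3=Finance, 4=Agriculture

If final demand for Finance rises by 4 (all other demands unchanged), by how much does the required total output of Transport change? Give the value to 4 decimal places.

Form M = I − A:
  [  0.97   -0.07   -0.04   -0.05   -0.09]
  [ -0.09    0.86   -0.14   -0.03   -0.15]
  [ -0.04   -0.14    0.84   -0.08   -0.07]
  [ -0.13   -0.13   -0.10    0.94   -0.12]
  [ -0.09   -0.15   -0.05   -0.03    0.96]
Leontief inverse L = M⁻¹:
  [  1.0700    0.1369    0.0907    0.0734    0.1375]
  [  0.1605    1.2690    0.2427    0.0774    0.2407]
  [  0.1081    0.2614    1.2637    0.1267    0.1590]
  [  0.1992    0.2519    0.1957    1.1058    0.2105]
  [  0.1372    0.2326    0.1184    0.0601    1.1070]
Total output x = L · d:
  x_0 = 1.0700·55 + 0.1369·72 + 0.0907·97 + 0.0734·84 + 0.1375·62 = 92.1934
  x_1 = 0.1605·55 + 1.2690·72 + 0.2427·97 + 0.0774·84 + 0.2407·62 = 145.1585
  x_2 = 0.1081·55 + 0.2614·72 + 1.2637·97 + 0.1267·84 + 0.1590·62 = 167.8496
  x_3 = 0.1992·55 + 0.2519·72 + 0.1957·97 + 1.1058·84 + 0.2105·62 = 154.0173
  x_4 = 0.1372·55 + 0.2326·72 + 0.1184·97 + 0.0601·84 + 1.1070·62 = 109.4627
Δx_2 = L[2,3] · Δd_3 = 0.1267 · 4 = 0.5069

0.5069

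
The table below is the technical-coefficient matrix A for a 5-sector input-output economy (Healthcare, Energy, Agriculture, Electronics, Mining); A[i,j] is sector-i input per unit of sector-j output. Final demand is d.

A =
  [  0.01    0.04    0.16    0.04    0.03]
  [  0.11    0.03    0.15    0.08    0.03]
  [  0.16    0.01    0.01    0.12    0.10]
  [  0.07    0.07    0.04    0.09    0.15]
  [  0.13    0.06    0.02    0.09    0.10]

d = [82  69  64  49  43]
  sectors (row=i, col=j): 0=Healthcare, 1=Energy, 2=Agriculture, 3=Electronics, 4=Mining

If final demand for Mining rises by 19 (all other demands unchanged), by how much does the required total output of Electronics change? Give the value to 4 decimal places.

Form M = I − A:
  [  0.99   -0.04   -0.16   -0.04   -0.03]
  [ -0.11    0.97   -0.15   -0.08   -0.03]
  [ -0.16   -0.01    0.99   -0.12   -0.10]
  [ -0.07   -0.07   -0.04    0.91   -0.15]
  [ -0.13   -0.06   -0.02   -0.09    0.90]
Leontief inverse L = M⁻¹:
  [  1.0615    0.0561    0.1849    0.0831    0.0716]
  [  0.1692    1.0548    0.1943    0.1342    0.0848]
  [  0.2079    0.0411    1.0598    0.1677    0.1540]
  [  0.1339    0.1020    0.0876    1.1459    0.2086]
  [  0.1826    0.0895    0.0720    0.1393    1.1514]
Total output x = L · d:
  x_0 = 1.0615·82 + 0.0561·69 + 0.1849·64 + 0.0831·49 + 0.0716·43 = 109.8940
  x_1 = 0.1692·82 + 1.0548·69 + 0.1943·64 + 0.1342·49 + 0.0848·43 = 109.3146
  x_2 = 0.2079·82 + 0.0411·69 + 1.0598·64 + 0.1677·49 + 0.1540·43 = 102.5609
  x_3 = 0.1339·82 + 0.1020·69 + 0.0876·64 + 1.1459·49 + 0.2086·43 = 88.7483
  x_4 = 0.1826·82 + 0.0895·69 + 0.0720·64 + 0.1393·49 + 1.1514·43 = 82.0930
Δx_3 = L[3,4] · Δd_4 = 0.2086 · 19 = 3.9632

3.9632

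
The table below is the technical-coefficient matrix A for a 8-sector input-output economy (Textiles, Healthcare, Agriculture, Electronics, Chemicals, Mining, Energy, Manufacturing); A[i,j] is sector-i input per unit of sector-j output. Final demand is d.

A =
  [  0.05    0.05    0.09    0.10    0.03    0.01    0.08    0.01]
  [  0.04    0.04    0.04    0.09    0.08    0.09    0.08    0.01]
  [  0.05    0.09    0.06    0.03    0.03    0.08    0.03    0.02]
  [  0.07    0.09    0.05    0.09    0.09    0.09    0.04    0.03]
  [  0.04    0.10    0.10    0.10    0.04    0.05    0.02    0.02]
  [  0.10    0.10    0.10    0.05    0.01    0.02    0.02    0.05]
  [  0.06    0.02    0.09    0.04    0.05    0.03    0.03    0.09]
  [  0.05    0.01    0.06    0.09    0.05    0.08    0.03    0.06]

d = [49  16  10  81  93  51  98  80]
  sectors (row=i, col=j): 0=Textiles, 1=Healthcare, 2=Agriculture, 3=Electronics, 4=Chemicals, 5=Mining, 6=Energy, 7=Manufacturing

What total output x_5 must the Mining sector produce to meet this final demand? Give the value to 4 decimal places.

90.8722

Form M = I − A:
  [  0.95   -0.05   -0.09   -0.10   -0.03   -0.01   -0.08   -0.01]
  [ -0.04    0.96   -0.04   -0.09   -0.08   -0.09   -0.08   -0.01]
  [ -0.05   -0.09    0.94   -0.03   -0.03   -0.08   -0.03   -0.02]
  [ -0.07   -0.09   -0.05    0.91   -0.09   -0.09   -0.04   -0.03]
  [ -0.04   -0.10   -0.10   -0.10    0.96   -0.05   -0.02   -0.02]
  [ -0.10   -0.10   -0.10   -0.05   -0.01    0.98   -0.02   -0.05]
  [ -0.06   -0.02   -0.09   -0.04   -0.05   -0.03    0.97   -0.09]
  [ -0.05   -0.01   -0.06   -0.09   -0.05   -0.08   -0.03    0.94]
Leontief inverse L = M⁻¹:
  [  1.0937    0.1008    0.1437    0.1542    0.0699    0.0563    0.1130    0.0360]
  [  0.0921    1.1004    0.1049    0.1524    0.1217    0.1376    0.1145    0.0406]
  [  0.0916    0.1373    1.1109    0.0807    0.0633    0.1202    0.0617    0.0423]
  [  0.1292    0.1600    0.1238    1.1663    0.1397    0.1480    0.0836    0.0618]
  [  0.0899    0.1604    0.1591    0.1630    1.0846    0.1044    0.0582    0.0455]
  [  0.1449    0.1511    0.1556    0.1101    0.0503    1.0690    0.0591    0.0736]
  [  0.1016    0.0672    0.1432    0.0938    0.0840    0.0736    1.0599    0.1150]
  [  0.0977    0.0647    0.1178    0.1477    0.0871    0.1252    0.0611    1.0871]
Total output x = L · d:
  x_0 = 1.0937·49 + 0.1008·16 + 0.1437·10 + 0.1542·81 + 0.0699·93 + 0.0563·51 + 0.1130·98 + 0.0360·80 = 92.4539
  x_1 = 0.0921·49 + 1.1004·16 + 0.1049·10 + 0.1524·81 + 0.1217·93 + 0.1376·51 + 0.1145·98 + 0.0406·80 = 68.3093
  x_2 = 0.0916·49 + 0.1373·16 + 1.1109·10 + 0.0807·81 + 0.0633·93 + 0.1202·51 + 0.0617·98 + 0.0423·80 = 45.7733
  x_3 = 0.1292·49 + 0.1600·16 + 0.1238·10 + 1.1663·81 + 0.1397·93 + 0.1480·51 + 0.0836·98 + 0.0618·80 = 138.2682
  x_4 = 0.0899·49 + 0.1604·16 + 0.1591·10 + 0.1630·81 + 1.0846·93 + 0.1044·51 + 0.0582·98 + 0.0455·80 = 137.2911
  x_5 = 0.1449·49 + 0.1511·16 + 0.1556·10 + 0.1101·81 + 0.0503·93 + 1.0690·51 + 0.0591·98 + 0.0736·80 = 90.8722
  x_6 = 0.1016·49 + 0.0672·16 + 0.1432·10 + 0.0938·81 + 0.0840·93 + 0.0736·51 + 1.0599·98 + 0.1150·80 = 139.7228
  x_7 = 0.0977·49 + 0.0647·16 + 0.1178·10 + 0.1477·81 + 0.0871·93 + 0.1252·51 + 0.0611·98 + 1.0871·80 = 126.4067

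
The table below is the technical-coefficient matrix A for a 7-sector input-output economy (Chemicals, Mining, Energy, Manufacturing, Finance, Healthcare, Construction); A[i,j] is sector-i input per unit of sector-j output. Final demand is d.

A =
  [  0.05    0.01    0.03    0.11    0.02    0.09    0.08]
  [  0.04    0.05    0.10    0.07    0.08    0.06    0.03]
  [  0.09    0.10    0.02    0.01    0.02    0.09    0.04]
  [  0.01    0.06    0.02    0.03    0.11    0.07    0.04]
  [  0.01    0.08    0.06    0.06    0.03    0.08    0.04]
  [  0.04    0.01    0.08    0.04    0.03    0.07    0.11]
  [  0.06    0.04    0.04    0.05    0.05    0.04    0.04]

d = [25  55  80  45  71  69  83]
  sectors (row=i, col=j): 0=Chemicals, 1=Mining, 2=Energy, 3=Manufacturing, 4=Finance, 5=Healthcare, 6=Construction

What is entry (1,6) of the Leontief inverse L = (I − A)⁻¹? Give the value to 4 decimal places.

L[1,6] = 0.0669

Form M = I − A:
  [  0.95   -0.01   -0.03   -0.11   -0.02   -0.09   -0.08]
  [ -0.04    0.95   -0.10   -0.07   -0.08   -0.06   -0.03]
  [ -0.09   -0.10    0.98   -0.01   -0.02   -0.09   -0.04]
  [ -0.01   -0.06   -0.02    0.97   -0.11   -0.07   -0.04]
  [ -0.01   -0.08   -0.06   -0.06    0.97   -0.08   -0.04]
  [ -0.04   -0.01   -0.08   -0.04   -0.03    0.93   -0.11]
  [ -0.06   -0.04   -0.04   -0.05   -0.05   -0.04    0.96]
Leontief inverse L = M⁻¹:
  [  1.0746    0.0370    0.0583    0.1398    0.0523    0.1320    0.1163]
  [  0.0696    1.0874    0.1338    0.1027    0.1124    0.1101    0.0669]
  [  0.1165    0.1237    1.0543    0.0453    0.0475    0.1321    0.0765]
  [  0.0301    0.0880    0.0514    1.0576    0.1358    0.1078    0.0695]
  [  0.0349    0.1090    0.0916    0.0870    1.0598    0.1201    0.0717]
  [  0.0690    0.0389    0.1075    0.0685    0.0564    1.1111    0.1440]
  [  0.0812    0.0647    0.0651    0.0774    0.0746    0.0765    1.0683]
Total output x = L · d:
  x_0 = 1.0746·25 + 0.0370·55 + 0.0583·80 + 0.1398·45 + 0.0523·71 + 0.1320·69 + 0.1163·83 = 62.3283
  x_1 = 0.0696·25 + 1.0874·55 + 0.1338·80 + 0.1027·45 + 0.1124·71 + 0.1101·69 + 0.0669·83 = 97.9995
  x_2 = 0.1165·25 + 0.1237·55 + 1.0543·80 + 0.0453·45 + 0.0475·71 + 0.1321·69 + 0.0765·83 = 114.9363
  x_3 = 0.0301·25 + 0.0880·55 + 0.0514·80 + 1.0576·45 + 0.1358·71 + 0.1078·69 + 0.0695·83 = 80.1530
  x_4 = 0.0349·25 + 0.1090·55 + 0.0916·80 + 0.0870·45 + 1.0598·71 + 0.1201·69 + 0.0717·83 = 107.5895
  x_5 = 0.0690·25 + 0.0389·55 + 0.1075·80 + 0.0685·45 + 0.0564·71 + 1.1111·69 + 0.1440·83 = 108.1592
  x_6 = 0.0812·25 + 0.0647·55 + 0.0651·80 + 0.0774·45 + 0.0746·71 + 0.0765·69 + 1.0683·83 = 113.5111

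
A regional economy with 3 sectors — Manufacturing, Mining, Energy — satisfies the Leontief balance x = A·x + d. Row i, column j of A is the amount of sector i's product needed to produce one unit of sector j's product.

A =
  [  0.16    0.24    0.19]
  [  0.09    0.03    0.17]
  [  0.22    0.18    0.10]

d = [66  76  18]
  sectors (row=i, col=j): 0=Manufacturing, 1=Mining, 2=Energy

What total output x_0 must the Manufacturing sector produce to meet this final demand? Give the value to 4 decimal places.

123.7702

Form M = I − A:
  [  0.84   -0.24   -0.19]
  [ -0.09    0.97   -0.17]
  [ -0.22   -0.18    0.90]
Leontief inverse L = M⁻¹:
  [  1.3254    0.3937    0.3542]
  [  0.1863    1.1237    0.2516]
  [  0.3612    0.3210    1.2480]
Total output x = L · d:
  x_0 = 1.3254·66 + 0.3937·76 + 0.3542·18 = 123.7702
  x_1 = 0.1863·66 + 1.1237·76 + 0.2516·18 = 102.2251
  x_2 = 0.3612·66 + 0.3210·76 + 1.2480·18 = 70.7000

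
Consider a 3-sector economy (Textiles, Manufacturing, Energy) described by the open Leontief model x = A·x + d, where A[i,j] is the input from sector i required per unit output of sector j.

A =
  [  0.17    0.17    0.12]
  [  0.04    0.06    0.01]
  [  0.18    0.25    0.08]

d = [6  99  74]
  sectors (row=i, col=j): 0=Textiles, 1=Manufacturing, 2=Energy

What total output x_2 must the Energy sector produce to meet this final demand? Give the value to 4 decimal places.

119.0715

Form M = I − A:
  [  0.83   -0.17   -0.12]
  [ -0.04    0.94   -0.01]
  [ -0.18   -0.25    0.92]
Leontief inverse L = M⁻¹:
  [  1.2540    0.2711    0.1665]
  [  0.0561    1.0790    0.0191]
  [  0.2606    0.3463    1.1247]
Total output x = L · d:
  x_0 = 1.2540·6 + 0.2711·99 + 0.1665·74 = 46.6818
  x_1 = 0.0561·6 + 1.0790·99 + 0.0191·74 = 108.5723
  x_2 = 0.2606·6 + 0.3463·99 + 1.1247·74 = 119.0715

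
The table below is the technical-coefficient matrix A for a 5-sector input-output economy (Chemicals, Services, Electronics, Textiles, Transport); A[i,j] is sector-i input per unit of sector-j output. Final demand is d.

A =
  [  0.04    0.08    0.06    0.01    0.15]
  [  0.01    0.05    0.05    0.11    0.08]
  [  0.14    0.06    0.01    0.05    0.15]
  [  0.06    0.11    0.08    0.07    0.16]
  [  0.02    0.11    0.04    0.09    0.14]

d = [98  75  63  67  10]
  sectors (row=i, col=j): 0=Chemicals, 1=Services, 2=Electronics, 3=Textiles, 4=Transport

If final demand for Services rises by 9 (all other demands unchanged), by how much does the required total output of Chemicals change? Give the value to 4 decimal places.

Form M = I − A:
  [  0.96   -0.08   -0.06   -0.01   -0.15]
  [ -0.01    0.95   -0.05   -0.11   -0.08]
  [ -0.14   -0.06    0.99   -0.05   -0.15]
  [ -0.06   -0.11   -0.08    0.93   -0.16]
  [ -0.02   -0.11   -0.04   -0.09    0.86]
Leontief inverse L = M⁻¹:
  [  1.0631    0.1266    0.0840    0.0524    0.2216]
  [  0.0348    1.0947    0.0754    0.1483    0.1486]
  [  0.1643    0.1185    1.0434    0.0950    0.2393]
  [  0.0949    0.1766    0.1165    1.1289    0.2633]
  [  0.0467    0.1669    0.0723    0.1427    1.2256]
Total output x = L · d:
  x_0 = 1.0631·98 + 0.1266·75 + 0.0840·63 + 0.0524·67 + 0.2216·10 = 124.6945
  x_1 = 0.0348·98 + 1.0947·75 + 0.0754·63 + 0.1483·67 + 0.1486·10 = 101.6801
  x_2 = 0.1643·98 + 0.1185·75 + 1.0434·63 + 0.0950·67 + 0.2393·10 = 99.4823
  x_3 = 0.0949·98 + 0.1766·75 + 0.1165·63 + 1.1289·67 + 0.2633·10 = 108.1523
  x_4 = 0.0467·98 + 0.1669·75 + 0.0723·63 + 0.1427·67 + 1.2256·10 = 43.4787
Δx_0 = L[0,1] · Δd_1 = 0.1266 · 9 = 1.1390

1.1390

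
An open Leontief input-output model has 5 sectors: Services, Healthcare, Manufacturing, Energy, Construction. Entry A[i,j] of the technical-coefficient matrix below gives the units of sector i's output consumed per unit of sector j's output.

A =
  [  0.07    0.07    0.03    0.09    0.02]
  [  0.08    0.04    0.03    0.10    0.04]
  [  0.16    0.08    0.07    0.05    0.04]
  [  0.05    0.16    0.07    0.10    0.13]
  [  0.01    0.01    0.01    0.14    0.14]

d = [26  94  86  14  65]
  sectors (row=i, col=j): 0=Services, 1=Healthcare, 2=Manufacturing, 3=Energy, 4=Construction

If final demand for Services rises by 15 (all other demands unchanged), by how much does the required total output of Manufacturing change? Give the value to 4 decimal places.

Form M = I − A:
  [  0.93   -0.07   -0.03   -0.09   -0.02]
  [ -0.08    0.96   -0.03   -0.10   -0.04]
  [ -0.16   -0.08    0.93   -0.05   -0.04]
  [ -0.05   -0.16   -0.07    0.90   -0.13]
  [ -0.01   -0.01   -0.01   -0.14    0.86]
Leontief inverse L = M⁻¹:
  [  1.1007    0.1071    0.0495    0.1330    0.0530]
  [  0.1101    1.0790    0.0502    0.1457    0.0771]
  [  0.2057    0.1249    1.0949    0.1074    0.0777]
  [  0.1015    0.2147    0.1012    1.1812    0.1956]
  [  0.0330    0.0502    0.0304    0.1968    1.1970]
Total output x = L · d:
  x_0 = 1.1007·26 + 0.1071·94 + 0.0495·86 + 0.1330·14 + 0.0530·65 = 48.2524
  x_1 = 0.1101·26 + 1.0790·94 + 0.0502·86 + 0.1457·14 + 0.0771·65 = 115.6482
  x_2 = 0.2057·26 + 0.1249·94 + 1.0949·86 + 0.1074·14 + 0.0777·65 = 117.8077
  x_3 = 0.1015·26 + 0.2147·94 + 0.1012·86 + 1.1812·14 + 0.1956·65 = 60.7784
  x_4 = 0.0330·26 + 0.0502·94 + 0.0304·86 + 0.1968·14 + 1.1970·65 = 88.7512
Δx_2 = L[2,0] · Δd_0 = 0.2057 · 15 = 3.0858

3.0858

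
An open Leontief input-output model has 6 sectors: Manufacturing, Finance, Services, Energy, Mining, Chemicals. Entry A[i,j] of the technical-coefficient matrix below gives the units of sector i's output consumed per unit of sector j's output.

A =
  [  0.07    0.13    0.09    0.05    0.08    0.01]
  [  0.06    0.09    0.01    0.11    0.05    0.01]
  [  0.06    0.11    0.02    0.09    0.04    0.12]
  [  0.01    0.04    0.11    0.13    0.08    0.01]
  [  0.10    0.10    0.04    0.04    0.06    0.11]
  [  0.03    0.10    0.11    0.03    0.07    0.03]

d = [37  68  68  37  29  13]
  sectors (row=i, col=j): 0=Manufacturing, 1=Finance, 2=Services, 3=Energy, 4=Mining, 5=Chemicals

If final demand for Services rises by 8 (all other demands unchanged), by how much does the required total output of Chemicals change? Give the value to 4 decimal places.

Form M = I − A:
  [  0.93   -0.13   -0.09   -0.05   -0.08   -0.01]
  [ -0.06    0.91   -0.01   -0.11   -0.05   -0.01]
  [ -0.06   -0.11    0.98   -0.09   -0.04   -0.12]
  [ -0.01   -0.04   -0.11    0.87   -0.08   -0.01]
  [ -0.10   -0.10   -0.04   -0.04    0.94   -0.11]
  [ -0.03   -0.10   -0.11   -0.03   -0.07    0.97]
Leontief inverse L = M⁻¹:
  [  1.1120    0.1973    0.1264    0.1091    0.1231    0.0442]
  [  0.0880    1.1364    0.0442    0.1583    0.0855    0.0294]
  [  0.0957    0.1747    1.0674    0.1470    0.0863    0.1461]
  [  0.0427    0.0942    0.1480    1.1862    0.1193    0.0455]
  [  0.1413    0.1719    0.0863    0.0945    1.1072    0.1404]
  [  0.0658    0.1584    0.1403    0.0799    0.1060    1.0634]
Total output x = L · d:
  x_0 = 1.1120·37 + 0.1973·68 + 0.1264·68 + 0.1091·37 + 0.1231·29 + 0.0442·13 = 71.3352
  x_1 = 0.0880·37 + 1.1364·68 + 0.0442·68 + 0.1583·37 + 0.0855·29 + 0.0294·13 = 92.2569
  x_2 = 0.0957·37 + 0.1747·68 + 1.0674·68 + 0.1470·37 + 0.0863·29 + 0.1461·13 = 97.8448
  x_3 = 0.0427·37 + 0.0942·68 + 0.1480·68 + 1.1862·37 + 0.1193·29 + 0.0455·13 = 65.9879
  x_4 = 0.1413·37 + 0.1719·68 + 0.0863·68 + 0.0945·37 + 1.1072·29 + 0.1404·13 = 60.2113
  x_5 = 0.0658·37 + 0.1584·68 + 0.1403·68 + 0.0799·37 + 0.1060·29 + 1.0634·13 = 42.6011
Δx_5 = L[5,2] · Δd_2 = 0.1403 · 8 = 1.1225

1.1225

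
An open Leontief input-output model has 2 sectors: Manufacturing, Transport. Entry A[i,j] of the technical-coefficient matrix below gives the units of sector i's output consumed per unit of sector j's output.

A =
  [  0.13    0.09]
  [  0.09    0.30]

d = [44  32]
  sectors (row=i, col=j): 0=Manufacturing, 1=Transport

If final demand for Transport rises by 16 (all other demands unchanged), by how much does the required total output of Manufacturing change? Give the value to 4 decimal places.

2.3964

Form M = I − A:
  [  0.87   -0.09]
  [ -0.09    0.70]
Leontief inverse L = M⁻¹:
  [  1.1649    0.1498]
  [  0.1498    1.4478]
Total output x = L · d:
  x_0 = 1.1649·44 + 0.1498·32 = 56.0493
  x_1 = 0.1498·44 + 1.4478·32 = 52.9206
Δx_0 = L[0,1] · Δd_1 = 0.1498 · 16 = 2.3964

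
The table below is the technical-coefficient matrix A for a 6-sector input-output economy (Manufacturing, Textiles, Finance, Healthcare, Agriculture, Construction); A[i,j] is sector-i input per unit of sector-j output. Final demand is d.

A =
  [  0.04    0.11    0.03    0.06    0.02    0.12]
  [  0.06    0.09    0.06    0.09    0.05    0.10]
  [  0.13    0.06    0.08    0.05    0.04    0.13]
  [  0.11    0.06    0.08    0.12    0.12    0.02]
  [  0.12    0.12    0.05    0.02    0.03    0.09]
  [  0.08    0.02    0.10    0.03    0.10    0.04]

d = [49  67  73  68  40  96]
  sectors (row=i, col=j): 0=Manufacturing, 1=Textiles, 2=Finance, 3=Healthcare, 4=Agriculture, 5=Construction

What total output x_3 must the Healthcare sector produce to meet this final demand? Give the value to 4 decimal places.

Form M = I − A:
  [  0.96   -0.11   -0.03   -0.06   -0.02   -0.12]
  [ -0.06    0.91   -0.06   -0.09   -0.05   -0.10]
  [ -0.13   -0.06    0.92   -0.05   -0.04   -0.13]
  [ -0.11   -0.06   -0.08    0.88   -0.12   -0.02]
  [ -0.12   -0.12   -0.05   -0.02    0.97   -0.09]
  [ -0.08   -0.02   -0.10   -0.03   -0.10    0.96]
Leontief inverse L = M⁻¹:
  [  1.0960    0.1566    0.0770    0.1024    0.0642    0.1719]
  [  0.1297    1.1483    0.1146    0.1407    0.1009    0.1637]
  [  0.2012    0.1223    1.1371    0.0998    0.0906    0.2024]
  [  0.1917    0.1348    0.1374    1.1783    0.1724    0.0973]
  [  0.1789    0.1772    0.0983    0.0656    1.0720    0.1560]
  [  0.1396    0.0724    0.1418    0.0655    0.1339    1.0998]
Total output x = L · d:
  x_0 = 1.0960·49 + 0.1566·67 + 0.0770·73 + 0.1024·68 + 0.0642·40 + 0.1719·96 = 95.8525
  x_1 = 0.1297·49 + 1.1483·67 + 0.1146·73 + 0.1407·68 + 0.1009·40 + 0.1637·96 = 120.9770
  x_2 = 0.2012·49 + 0.1223·67 + 1.1371·73 + 0.0998·68 + 0.0906·40 + 0.2024·96 = 130.9044
  x_3 = 0.1917·49 + 0.1348·67 + 0.1374·73 + 1.1783·68 + 0.1724·40 + 0.0973·96 = 124.8176
  x_4 = 0.1789·49 + 0.1772·67 + 0.0983·73 + 0.0656·68 + 1.0720·40 + 0.1560·96 = 90.1341
  x_5 = 0.1396·49 + 0.0724·67 + 0.1418·73 + 0.0655·68 + 0.1339·40 + 1.0998·96 = 137.4335

124.8176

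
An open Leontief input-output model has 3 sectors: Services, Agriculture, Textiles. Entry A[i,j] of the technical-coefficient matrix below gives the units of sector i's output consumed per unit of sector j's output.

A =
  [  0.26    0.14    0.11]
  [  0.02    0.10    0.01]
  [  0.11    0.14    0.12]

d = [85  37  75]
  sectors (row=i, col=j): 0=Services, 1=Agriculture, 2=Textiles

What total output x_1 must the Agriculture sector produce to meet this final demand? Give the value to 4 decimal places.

Form M = I − A:
  [  0.74   -0.14   -0.11]
  [ -0.02    0.90   -0.01]
  [ -0.11   -0.14    0.88]
Leontief inverse L = M⁻¹:
  [  1.3840    0.2426    0.1758]
  [  0.0327    1.1188    0.0168]
  [  0.1782    0.2083    1.1610]
Total output x = L · d:
  x_0 = 1.3840·85 + 0.2426·37 + 0.1758·75 = 139.8027
  x_1 = 0.0327·85 + 1.1188·37 + 0.0168·75 = 45.4393
  x_2 = 0.1782·85 + 0.2083·37 + 1.1610·75 = 109.9316

45.4393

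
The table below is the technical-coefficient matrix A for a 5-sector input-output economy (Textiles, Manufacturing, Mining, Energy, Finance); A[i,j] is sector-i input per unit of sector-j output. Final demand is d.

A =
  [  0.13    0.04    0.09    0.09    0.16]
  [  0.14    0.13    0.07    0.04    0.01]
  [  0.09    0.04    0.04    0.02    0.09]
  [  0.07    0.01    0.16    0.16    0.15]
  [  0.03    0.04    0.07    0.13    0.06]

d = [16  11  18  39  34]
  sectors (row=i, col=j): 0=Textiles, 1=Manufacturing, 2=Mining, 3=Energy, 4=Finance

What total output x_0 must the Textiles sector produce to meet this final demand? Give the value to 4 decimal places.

Form M = I − A:
  [  0.87   -0.04   -0.09   -0.09   -0.16]
  [ -0.14    0.87   -0.07   -0.04   -0.01]
  [ -0.09   -0.04    0.96   -0.02   -0.09]
  [ -0.07   -0.01   -0.16    0.84   -0.15]
  [ -0.03   -0.04   -0.07   -0.13    0.94]
Leontief inverse L = M⁻¹:
  [  1.2015    0.0763    0.1655    0.1749    0.2491]
  [  0.2113    1.1695    0.1261    0.0930    0.0753]
  [  0.1316    0.0627    1.0792    0.0639    0.1366]
  [  0.1414    0.0434    0.2431    1.2518    0.2476]
  [  0.0767    0.0629    0.1246    0.1874    1.1194]
Total output x = L · d:
  x_0 = 1.2015·16 + 0.0763·11 + 0.1655·18 + 0.1749·39 + 0.2491·34 = 38.3298
  x_1 = 0.2113·16 + 1.1695·11 + 0.1261·18 + 0.0930·39 + 0.0753·34 = 24.7018
  x_2 = 0.1316·16 + 0.0627·11 + 1.0792·18 + 0.0639·39 + 0.1366·34 = 29.3569
  x_3 = 0.1414·16 + 0.0434·11 + 0.2431·18 + 1.2518·39 + 0.2476·34 = 64.3533
  x_4 = 0.0767·16 + 0.0629·11 + 0.1246·18 + 0.1874·39 + 1.1194·34 = 49.5307

38.3298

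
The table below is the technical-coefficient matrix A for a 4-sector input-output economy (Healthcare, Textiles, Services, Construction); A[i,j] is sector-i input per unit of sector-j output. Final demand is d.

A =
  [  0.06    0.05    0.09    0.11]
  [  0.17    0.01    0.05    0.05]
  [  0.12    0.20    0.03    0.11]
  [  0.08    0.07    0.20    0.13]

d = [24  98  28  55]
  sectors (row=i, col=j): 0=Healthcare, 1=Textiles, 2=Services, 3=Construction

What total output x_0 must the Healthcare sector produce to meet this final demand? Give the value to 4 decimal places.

Form M = I − A:
  [  0.94   -0.05   -0.09   -0.11]
  [ -0.17    0.99   -0.05   -0.05]
  [ -0.12   -0.20    0.97   -0.11]
  [ -0.08   -0.07   -0.20    0.87]
Leontief inverse L = M⁻¹:
  [  1.1134    0.0966    0.1422    0.1643]
  [  0.2096    1.0466    0.0937    0.0985]
  [  0.1997    0.2447    1.0988    0.1782]
  [  0.1652    0.1493    0.2732    1.2134]
Total output x = L · d:
  x_0 = 1.1134·24 + 0.0966·98 + 0.1422·28 + 0.1643·55 = 49.2033
  x_1 = 0.2096·24 + 1.0466·98 + 0.0937·28 + 0.0985·55 = 115.6373
  x_2 = 0.1997·24 + 0.2447·98 + 1.0988·28 + 0.1782·55 = 69.3407
  x_3 = 0.1652·24 + 0.1493·98 + 0.2732·28 + 1.2134·55 = 92.9874

49.2033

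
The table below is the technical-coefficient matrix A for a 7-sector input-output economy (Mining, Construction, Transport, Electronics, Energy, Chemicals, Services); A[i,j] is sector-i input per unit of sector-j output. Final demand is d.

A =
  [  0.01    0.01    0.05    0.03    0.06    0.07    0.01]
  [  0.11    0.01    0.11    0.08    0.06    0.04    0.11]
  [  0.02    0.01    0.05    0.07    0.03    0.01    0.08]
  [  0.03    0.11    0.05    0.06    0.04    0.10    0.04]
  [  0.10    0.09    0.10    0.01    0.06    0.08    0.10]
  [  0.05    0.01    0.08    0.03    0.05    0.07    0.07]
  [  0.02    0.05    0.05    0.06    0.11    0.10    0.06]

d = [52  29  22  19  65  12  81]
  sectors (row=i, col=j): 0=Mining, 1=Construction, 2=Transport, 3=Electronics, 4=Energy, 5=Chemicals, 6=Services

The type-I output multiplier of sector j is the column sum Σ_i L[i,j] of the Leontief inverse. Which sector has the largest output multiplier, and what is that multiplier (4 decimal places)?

Transport (1.8093)

Form M = I − A:
  [  0.99   -0.01   -0.05   -0.03   -0.06   -0.07   -0.01]
  [ -0.11    0.99   -0.11   -0.08   -0.06   -0.04   -0.11]
  [ -0.02   -0.01    0.95   -0.07   -0.03   -0.01   -0.08]
  [ -0.03   -0.11   -0.05    0.94   -0.04   -0.10   -0.04]
  [ -0.10   -0.09   -0.10   -0.01    0.94   -0.08   -0.10]
  [ -0.05   -0.01   -0.08   -0.03   -0.05    0.93   -0.07]
  [ -0.02   -0.05   -0.05   -0.06   -0.11   -0.10    0.94]
Leontief inverse L = M⁻¹:
  [  1.0300    0.0268    0.0785    0.0474    0.0816    0.0958    0.0386]
  [  0.1425    1.0457    0.1632    0.1203    0.1103    0.0973    0.1619]
  [  0.0385    0.0329    1.0788    0.0933    0.0580    0.0427    0.1094]
  [  0.0681    0.1371    0.1030    1.0968    0.0816    0.1470    0.0918]
  [  0.1408    0.1197    0.1612    0.0531    1.1138    0.1362    0.1601]
  [  0.0745    0.0327    0.1187    0.0572    0.0848    1.1087    0.1087]
  [  0.0603    0.0842    0.1058    0.0947    0.1553    0.1528    1.1152]
Total output x = L · d:
  x_0 = 1.0300·52 + 0.0268·29 + 0.0785·22 + 0.0474·19 + 0.0816·65 + 0.0958·12 + 0.0386·81 = 66.5412
  x_1 = 0.1425·52 + 1.0457·29 + 0.1632·22 + 0.1203·19 + 0.1103·65 + 0.0973·12 + 0.1619·81 = 65.0603
  x_2 = 0.0385·52 + 0.0329·29 + 1.0788·22 + 0.0933·19 + 0.0580·65 + 0.0427·12 + 0.1094·81 = 41.6099
  x_3 = 0.0681·52 + 0.1371·29 + 0.1030·22 + 1.0968·19 + 0.0816·65 + 0.1470·12 + 0.0918·81 = 45.1281
  x_4 = 0.1408·52 + 0.1197·29 + 0.1612·22 + 0.0531·19 + 1.1138·65 + 0.1362·12 + 0.1601·81 = 102.3508
  x_5 = 0.0745·52 + 0.0327·29 + 0.1187·22 + 0.0572·19 + 0.0848·65 + 1.1087·12 + 0.1087·81 = 36.1454
  x_6 = 0.0603·52 + 0.0842·29 + 0.1058·22 + 0.0947·19 + 0.1553·65 + 0.1528·12 + 1.1152·81 = 111.9629
Output multipliers (column sums of L):
  Mining: 1.5546
  Construction: 1.4791
  Transport: 1.8093
  Electronics: 1.5628
  Energy: 1.6854
  Chemicals: 1.7804
  Services: 1.7858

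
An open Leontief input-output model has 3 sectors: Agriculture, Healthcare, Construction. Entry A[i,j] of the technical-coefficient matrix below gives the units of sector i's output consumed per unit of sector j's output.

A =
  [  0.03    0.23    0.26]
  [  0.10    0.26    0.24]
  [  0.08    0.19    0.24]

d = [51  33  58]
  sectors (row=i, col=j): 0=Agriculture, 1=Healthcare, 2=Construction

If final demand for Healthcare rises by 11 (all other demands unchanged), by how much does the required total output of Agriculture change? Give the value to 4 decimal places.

5.3722

Form M = I − A:
  [  0.97   -0.23   -0.26]
  [ -0.10    0.74   -0.24]
  [ -0.08   -0.19    0.76]
Leontief inverse L = M⁻¹:
  [  1.1258    0.4884    0.5394]
  [  0.2074    1.5606    0.5638]
  [  0.1703    0.4415    1.5135]
Total output x = L · d:
  x_0 = 1.1258·51 + 0.4884·33 + 0.5394·58 = 104.8128
  x_1 = 0.2074·51 + 1.5606·33 + 0.5638·58 = 94.7720
  x_2 = 0.1703·51 + 0.4415·33 + 1.5135·58 = 111.0417
Δx_0 = L[0,1] · Δd_1 = 0.4884 · 11 = 5.3722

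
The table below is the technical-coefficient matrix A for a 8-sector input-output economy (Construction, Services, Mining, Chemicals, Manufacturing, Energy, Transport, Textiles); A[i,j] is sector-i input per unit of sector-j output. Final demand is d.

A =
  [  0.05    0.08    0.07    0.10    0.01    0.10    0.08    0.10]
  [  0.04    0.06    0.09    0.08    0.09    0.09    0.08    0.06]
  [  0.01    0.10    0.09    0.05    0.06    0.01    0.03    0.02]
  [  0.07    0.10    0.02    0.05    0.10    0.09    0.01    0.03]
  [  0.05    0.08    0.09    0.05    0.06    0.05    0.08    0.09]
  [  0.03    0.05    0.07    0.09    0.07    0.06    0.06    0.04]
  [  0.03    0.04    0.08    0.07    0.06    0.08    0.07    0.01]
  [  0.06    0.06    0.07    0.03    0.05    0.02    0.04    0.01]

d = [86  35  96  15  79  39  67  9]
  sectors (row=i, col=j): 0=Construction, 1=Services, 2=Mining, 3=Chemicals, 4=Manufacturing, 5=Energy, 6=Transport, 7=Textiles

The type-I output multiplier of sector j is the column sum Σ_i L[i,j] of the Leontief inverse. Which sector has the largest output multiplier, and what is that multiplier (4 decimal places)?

Mining (2.1155)

Form M = I − A:
  [  0.95   -0.08   -0.07   -0.10   -0.01   -0.10   -0.08   -0.10]
  [ -0.04    0.94   -0.09   -0.08   -0.09   -0.09   -0.08   -0.06]
  [ -0.01   -0.10    0.91   -0.05   -0.06   -0.01   -0.03   -0.02]
  [ -0.07   -0.10   -0.02    0.95   -0.10   -0.09   -0.01   -0.03]
  [ -0.05   -0.08   -0.09   -0.05    0.94   -0.05   -0.08   -0.09]
  [ -0.03   -0.05   -0.07   -0.09   -0.07    0.94   -0.06   -0.04]
  [ -0.03   -0.04   -0.08   -0.07   -0.06   -0.08    0.93   -0.01]
  [ -0.06   -0.06   -0.07   -0.03   -0.05   -0.02   -0.04    0.99]
Leontief inverse L = M⁻¹:
  [  1.0968    0.1587    0.1485    0.1719    0.0838    0.1693    0.1390    0.1445]
  [  0.0860    1.1409    0.1719    0.1516    0.1638    0.1578    0.1417    0.1086]
  [  0.0384    0.1534    1.1441    0.0947    0.1093    0.0528    0.0695    0.0519]
  [  0.1102    0.1667    0.0887    1.1130    0.1608    0.1510    0.0656    0.0781]
  [  0.0924    0.1543    0.1674    0.1158    1.1269    0.1120    0.1378    0.1339]
  [  0.0676    0.1157    0.1341    0.1469    0.1302    1.1154    0.1082    0.0790]
  [  0.0634    0.1010    0.1409    0.1249    0.1161    0.1320    1.1158    0.0463]
  [  0.0863    0.1089    0.1199    0.0739    0.0918    0.0617    0.0781    1.0417]
Total output x = L · d:
  x_0 = 1.0968·86 + 0.1587·35 + 0.1485·96 + 0.1719·15 + 0.0838·79 + 0.1693·39 + 0.1390·67 + 0.1445·9 = 140.5453
  x_1 = 0.0860·86 + 1.1409·35 + 0.1719·96 + 0.1516·15 + 0.1638·79 + 0.1578·39 + 0.1417·67 + 0.1086·9 = 95.6642
  x_2 = 0.0384·86 + 0.1534·35 + 1.1441·96 + 0.0947·15 + 0.1093·79 + 0.0528·39 + 0.0695·67 + 0.0519·9 = 135.7443
  x_3 = 0.1102·86 + 0.1667·35 + 0.0887·96 + 1.1130·15 + 0.1608·79 + 0.1510·39 + 0.0656·67 + 0.0781·9 = 64.2129
  x_4 = 0.0924·86 + 0.1543·35 + 0.1674·96 + 0.1158·15 + 1.1269·79 + 0.1120·39 + 0.1378·67 + 0.1339·9 = 134.9831
  x_5 = 0.0676·86 + 0.1157·35 + 0.1341·96 + 0.1469·15 + 0.1302·79 + 1.1154·39 + 0.1082·67 + 0.0790·9 = 86.6889
  x_6 = 0.0634·86 + 0.1010·35 + 0.1409·96 + 0.1249·15 + 0.1161·79 + 0.1320·39 + 1.1158·67 + 0.0463·9 = 113.8846
  x_7 = 0.0863·86 + 0.1089·35 + 0.1199·96 + 0.0739·15 + 0.0918·79 + 0.0617·39 + 0.0781·67 + 1.0417·9 = 48.1206
Output multipliers (column sums of L):
  Construction: 1.6411
  Services: 2.0996
  Mining: 2.1155
  Chemicals: 1.9927
  Manufacturing: 1.9827
  Energy: 1.9520
  Transport: 1.8556
  Textiles: 1.6841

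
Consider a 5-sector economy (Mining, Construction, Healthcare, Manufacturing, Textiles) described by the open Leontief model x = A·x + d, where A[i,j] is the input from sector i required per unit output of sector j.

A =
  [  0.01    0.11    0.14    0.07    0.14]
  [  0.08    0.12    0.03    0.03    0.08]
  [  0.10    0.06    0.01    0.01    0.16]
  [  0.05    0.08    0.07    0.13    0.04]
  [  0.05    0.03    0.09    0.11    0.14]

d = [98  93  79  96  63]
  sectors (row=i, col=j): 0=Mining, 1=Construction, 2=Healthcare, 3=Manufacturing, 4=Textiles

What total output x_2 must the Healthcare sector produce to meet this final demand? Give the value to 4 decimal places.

Form M = I − A:
  [  0.99   -0.11   -0.14   -0.07   -0.14]
  [ -0.08    0.88   -0.03   -0.03   -0.08]
  [ -0.10   -0.06    0.99   -0.01   -0.16]
  [ -0.05   -0.08   -0.07    0.87   -0.04]
  [ -0.05   -0.03   -0.09   -0.11    0.86]
Leontief inverse L = M⁻¹:
  [  1.0596    0.1638    0.1841    0.1218    0.2277]
  [  0.1118    1.1661    0.0689    0.0680    0.1427]
  [  0.1292    0.1010    1.0562    0.0550    0.2295]
  [  0.0857    0.1283    0.1082    1.1747    0.1007]
  [  0.0900    0.0772    0.1375    0.1655    1.2179]
Total output x = L · d:
  x_0 = 1.0596·98 + 0.1638·93 + 0.1841·79 + 0.1218·96 + 0.2277·63 = 159.6562
  x_1 = 0.1118·98 + 1.1661·93 + 0.0689·79 + 0.0680·96 + 0.1427·63 = 140.3718
  x_2 = 0.1292·98 + 0.1010·93 + 1.0562·79 + 0.0550·96 + 0.2295·63 = 125.2356
  x_3 = 0.0857·98 + 0.1283·93 + 0.1082·79 + 1.1747·96 + 0.1007·63 = 147.9976
  x_4 = 0.0900·98 + 0.0772·93 + 0.1375·79 + 0.1655·96 + 1.2179·63 = 119.4708

125.2356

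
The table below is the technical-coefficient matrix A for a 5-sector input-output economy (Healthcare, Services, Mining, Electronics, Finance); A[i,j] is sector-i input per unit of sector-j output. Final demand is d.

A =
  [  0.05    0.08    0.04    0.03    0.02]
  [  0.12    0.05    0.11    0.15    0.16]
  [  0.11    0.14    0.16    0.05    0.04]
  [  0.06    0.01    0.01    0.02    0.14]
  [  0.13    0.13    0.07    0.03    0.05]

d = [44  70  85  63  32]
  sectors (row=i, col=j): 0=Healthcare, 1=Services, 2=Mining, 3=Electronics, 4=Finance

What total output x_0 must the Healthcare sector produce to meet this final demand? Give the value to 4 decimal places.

Form M = I − A:
  [  0.95   -0.08   -0.04   -0.03   -0.02]
  [ -0.12    0.95   -0.11   -0.15   -0.16]
  [ -0.11   -0.14    0.84   -0.05   -0.04]
  [ -0.06   -0.01   -0.01    0.98   -0.14]
  [ -0.13   -0.13   -0.07   -0.03    0.95]
Leontief inverse L = M⁻¹:
  [  1.0854    0.1096    0.0711    0.0552    0.0524]
  [  0.2075    1.1302    0.1795    0.1956    0.2311]
  [  0.1918    0.2144    1.2379    0.1052    0.1078]
  [  0.0983    0.0471    0.0369    1.0375    0.1645]
  [  0.1942    0.1870    0.1267    0.0748    1.1046]
Total output x = L · d:
  x_0 = 1.0854·44 + 0.1096·70 + 0.0711·85 + 0.0552·63 + 0.0524·32 = 66.6299
  x_1 = 0.2075·44 + 1.1302·70 + 0.1795·85 + 0.1956·63 + 0.2311·32 = 123.2204
  x_2 = 0.1918·44 + 0.2144·70 + 1.2379·85 + 0.1052·63 + 0.1078·32 = 138.7475
  x_3 = 0.0983·44 + 0.0471·70 + 0.0369·85 + 1.0375·63 + 0.1645·32 = 81.3893
  x_4 = 0.1942·44 + 0.1870·70 + 0.1267·85 + 0.0748·63 + 1.1046·32 = 72.4574

66.6299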